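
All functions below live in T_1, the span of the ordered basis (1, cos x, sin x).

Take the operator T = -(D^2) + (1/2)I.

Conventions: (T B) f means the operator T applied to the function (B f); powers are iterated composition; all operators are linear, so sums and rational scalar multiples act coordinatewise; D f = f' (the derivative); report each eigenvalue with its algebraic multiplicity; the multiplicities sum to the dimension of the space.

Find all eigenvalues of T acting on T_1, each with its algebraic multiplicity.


image of 1: 1/2
image of cos x: (3/2)cos x
image of sin x: (3/2)sin x
the matrix is diagonal; its diagonal is (1/2, 3/2, 3/2)
for a triangular matrix the eigenvalues are the diagonal entries, with algebraic multiplicity their repetition count

λ = 1/2 (multiplicity 1), λ = 3/2 (multiplicity 2)


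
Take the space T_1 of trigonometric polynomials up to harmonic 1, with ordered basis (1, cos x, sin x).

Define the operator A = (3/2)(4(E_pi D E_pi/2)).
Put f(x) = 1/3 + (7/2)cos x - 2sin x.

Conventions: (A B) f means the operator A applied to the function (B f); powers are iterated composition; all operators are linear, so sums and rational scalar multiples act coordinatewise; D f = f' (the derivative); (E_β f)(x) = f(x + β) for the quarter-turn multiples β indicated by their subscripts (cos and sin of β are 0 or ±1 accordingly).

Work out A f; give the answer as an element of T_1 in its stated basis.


g(x) = 21cos x - 12sin x

E_pi/2 f = 1/3 - 2cos x - (7/2)sin x
D E_pi/2 f = -(7/2)cos x + 2sin x
E_pi D E_pi/2 f = (7/2)cos x - 2sin x
(4(E_pi D E_pi/2)) f = 14cos x - 8sin x
((3/2)(4(E_pi D E_pi/2))) f = 21cos x - 12sin x


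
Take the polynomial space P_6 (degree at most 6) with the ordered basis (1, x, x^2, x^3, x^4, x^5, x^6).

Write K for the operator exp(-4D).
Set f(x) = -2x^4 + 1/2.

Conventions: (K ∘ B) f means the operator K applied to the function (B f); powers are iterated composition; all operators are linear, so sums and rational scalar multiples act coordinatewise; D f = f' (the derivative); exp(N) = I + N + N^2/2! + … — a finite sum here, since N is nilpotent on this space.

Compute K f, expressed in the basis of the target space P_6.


order-1 term: 32x^3
order-2 term: -192x^2
order-3 term: 512x
order-4 term: -512
the series for exp(-4D) f terminates at order 4
exp(-4D) f = -2x^4 + 32x^3 - 192x^2 + 512x - 1023/2

the image equals g(x) = -2x^4 + 32x^3 - 192x^2 + 512x - 1023/2


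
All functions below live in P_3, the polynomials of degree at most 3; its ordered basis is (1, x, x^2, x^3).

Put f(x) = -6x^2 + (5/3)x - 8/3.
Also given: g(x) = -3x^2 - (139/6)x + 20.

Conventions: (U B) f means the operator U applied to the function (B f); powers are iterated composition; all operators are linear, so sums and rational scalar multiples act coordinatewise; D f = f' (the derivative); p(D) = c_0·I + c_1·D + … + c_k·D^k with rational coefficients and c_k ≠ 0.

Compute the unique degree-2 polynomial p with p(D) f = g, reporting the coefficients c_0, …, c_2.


c_0 = 1/2, c_1 = 2, c_2 = -3/2

D^0 f = -6x^2 + (5/3)x - 8/3
D^1 f = -12x + 5/3
D^2 f = -12
matching coefficients of g against c_0 f + c_1 Df + … from the top degree down determines the c_i
solution: c_0 = 1/2, c_1 = 2, c_2 = -3/2


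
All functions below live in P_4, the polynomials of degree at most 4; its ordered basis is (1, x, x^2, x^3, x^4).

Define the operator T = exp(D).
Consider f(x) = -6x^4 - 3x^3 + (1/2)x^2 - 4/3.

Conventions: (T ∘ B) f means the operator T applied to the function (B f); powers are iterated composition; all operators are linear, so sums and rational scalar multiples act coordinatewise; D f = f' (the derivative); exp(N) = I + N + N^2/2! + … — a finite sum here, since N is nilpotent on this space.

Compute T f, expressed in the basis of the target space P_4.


the image equals g(x) = -6x^4 - 27x^3 - (89/2)x^2 - 32x - 59/6

order-1 term: -24x^3 - 9x^2 + x
order-2 term: -36x^2 - 9x + 1/2
order-3 term: -24x - 3
order-4 term: -6
the series for exp(D) f terminates at order 4
exp(D) f = -6x^4 - 27x^3 - (89/2)x^2 - 32x - 59/6


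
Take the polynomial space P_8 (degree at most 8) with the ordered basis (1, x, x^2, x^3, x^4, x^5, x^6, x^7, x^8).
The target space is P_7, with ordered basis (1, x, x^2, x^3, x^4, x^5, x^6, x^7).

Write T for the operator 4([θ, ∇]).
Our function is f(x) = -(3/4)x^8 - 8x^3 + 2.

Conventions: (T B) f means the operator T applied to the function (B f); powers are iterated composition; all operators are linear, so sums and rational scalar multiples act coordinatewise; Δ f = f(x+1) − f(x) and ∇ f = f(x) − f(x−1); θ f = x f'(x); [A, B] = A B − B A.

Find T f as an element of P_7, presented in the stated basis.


the result is g(x) = 24x^7 - 168x^6 + 504x^5 - 840x^4 + 840x^3 - 408x^2 - 24x + 72

∇ f = -6x^7 + 21x^6 - 42x^5 + (105/2)x^4 - 42x^3 - 3x^2 + 18x - 29/4
θ ∇ f = -42x^7 + 126x^6 - 210x^5 + 210x^4 - 126x^3 - 6x^2 + 18x
θ f = -6x^8 - 24x^3
∇ θ f = -48x^7 + 168x^6 - 336x^5 + 420x^4 - 336x^3 + 96x^2 + 24x - 18
[θ, ∇] f = 6x^7 - 42x^6 + 126x^5 - 210x^4 + 210x^3 - 102x^2 - 6x + 18
(4([θ, ∇])) f = 24x^7 - 168x^6 + 504x^5 - 840x^4 + 840x^3 - 408x^2 - 24x + 72


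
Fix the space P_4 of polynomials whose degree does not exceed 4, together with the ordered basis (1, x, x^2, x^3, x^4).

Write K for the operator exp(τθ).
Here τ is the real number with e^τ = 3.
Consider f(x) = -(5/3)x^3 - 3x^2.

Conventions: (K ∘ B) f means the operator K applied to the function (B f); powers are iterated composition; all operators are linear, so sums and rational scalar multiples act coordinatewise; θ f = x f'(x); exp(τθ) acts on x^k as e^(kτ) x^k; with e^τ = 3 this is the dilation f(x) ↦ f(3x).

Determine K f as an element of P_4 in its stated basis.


the result is g(x) = -45x^3 - 27x^2

exp(τθ) x^k = e^(kτ) x^k; with e^τ = 3 this sends x^k to 3^k x^k
x^2 ↦ 9 x^2
x^3 ↦ 27 x^3
applying this coordinatewise to f: exp(τθ) f = -45x^3 - 27x^2


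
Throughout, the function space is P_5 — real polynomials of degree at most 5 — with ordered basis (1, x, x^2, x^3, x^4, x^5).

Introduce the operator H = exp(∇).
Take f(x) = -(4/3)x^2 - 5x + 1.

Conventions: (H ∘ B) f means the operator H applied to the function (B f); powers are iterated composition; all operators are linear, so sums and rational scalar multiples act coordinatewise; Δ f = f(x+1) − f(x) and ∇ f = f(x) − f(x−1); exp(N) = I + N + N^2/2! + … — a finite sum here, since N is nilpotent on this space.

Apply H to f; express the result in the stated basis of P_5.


the image equals g(x) = -(4/3)x^2 - (23/3)x - 4

order-1 term: -(8/3)x - 11/3
order-2 term: -4/3
the series for exp(∇) f terminates at order 2
exp(∇) f = -(4/3)x^2 - (23/3)x - 4


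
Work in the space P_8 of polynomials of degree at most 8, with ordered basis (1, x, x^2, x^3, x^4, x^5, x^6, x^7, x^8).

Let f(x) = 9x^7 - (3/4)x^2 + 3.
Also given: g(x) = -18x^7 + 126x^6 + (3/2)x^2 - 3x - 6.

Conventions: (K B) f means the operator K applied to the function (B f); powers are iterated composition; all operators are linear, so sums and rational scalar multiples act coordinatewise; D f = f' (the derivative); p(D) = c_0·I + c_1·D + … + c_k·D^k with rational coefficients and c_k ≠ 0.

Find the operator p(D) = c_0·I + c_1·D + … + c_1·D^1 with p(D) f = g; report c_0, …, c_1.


c_0 = -2, c_1 = 2

D^0 f = 9x^7 - (3/4)x^2 + 3
D^1 f = 63x^6 - (3/2)x
matching coefficients of g against c_0 f + c_1 Df + … from the top degree down determines the c_i
solution: c_0 = -2, c_1 = 2


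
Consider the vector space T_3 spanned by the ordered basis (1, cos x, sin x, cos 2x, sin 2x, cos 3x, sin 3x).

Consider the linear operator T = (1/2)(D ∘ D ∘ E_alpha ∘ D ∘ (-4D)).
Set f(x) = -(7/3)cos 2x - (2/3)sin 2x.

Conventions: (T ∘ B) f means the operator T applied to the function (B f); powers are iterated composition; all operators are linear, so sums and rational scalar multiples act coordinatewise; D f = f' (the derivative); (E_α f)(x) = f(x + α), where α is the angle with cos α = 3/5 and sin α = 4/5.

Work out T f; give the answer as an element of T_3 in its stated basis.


g(x) = -(32/75)cos 2x - (5824/75)sin 2x

D f = -(4/3)cos 2x + (14/3)sin 2x
(-4D) f = (16/3)cos 2x - (56/3)sin 2x
D (-4D) f = -(112/3)cos 2x - (32/3)sin 2x
E_alpha D (-4D) f = (16/75)cos 2x + (2912/75)sin 2x
D E_alpha D (-4D) f = (5824/75)cos 2x - (32/75)sin 2x
D D E_alpha D (-4D) f = -(64/75)cos 2x - (11648/75)sin 2x
((1/2)(D ∘ D ∘ E_alpha ∘ D ∘ (-4D))) f = -(32/75)cos 2x - (5824/75)sin 2x


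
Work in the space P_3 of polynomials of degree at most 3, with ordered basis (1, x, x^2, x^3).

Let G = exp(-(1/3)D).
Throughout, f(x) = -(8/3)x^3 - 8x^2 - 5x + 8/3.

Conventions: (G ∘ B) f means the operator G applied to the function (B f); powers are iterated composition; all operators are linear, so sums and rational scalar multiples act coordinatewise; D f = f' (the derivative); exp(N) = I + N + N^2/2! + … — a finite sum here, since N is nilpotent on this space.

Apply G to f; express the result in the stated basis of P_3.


order-1 term: (8/3)x^2 + (16/3)x + 5/3
order-2 term: -(8/9)x - 8/9
order-3 term: 8/81
the series for exp(-(1/3)D) f terminates at order 3
exp(-(1/3)D) f = -(8/3)x^3 - (16/3)x^2 - (5/9)x + 287/81

g(x) = -(8/3)x^3 - (16/3)x^2 - (5/9)x + 287/81


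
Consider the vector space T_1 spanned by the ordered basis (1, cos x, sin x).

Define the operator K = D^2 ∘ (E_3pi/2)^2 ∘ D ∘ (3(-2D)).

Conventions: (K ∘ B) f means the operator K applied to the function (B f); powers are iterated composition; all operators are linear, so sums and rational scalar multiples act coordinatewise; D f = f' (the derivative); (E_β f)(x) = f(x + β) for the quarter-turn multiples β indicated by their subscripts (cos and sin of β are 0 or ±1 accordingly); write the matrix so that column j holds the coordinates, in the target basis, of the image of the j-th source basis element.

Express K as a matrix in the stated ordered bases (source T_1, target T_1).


the matrix is [[0, 0, 0]; [0, 6, 0]; [0, 0, 6]] (rows listed top to bottom)

image of 1: 0
image of cos x: 6cos x
image of sin x: 6sin x
each image's coordinates form column j of the matrix


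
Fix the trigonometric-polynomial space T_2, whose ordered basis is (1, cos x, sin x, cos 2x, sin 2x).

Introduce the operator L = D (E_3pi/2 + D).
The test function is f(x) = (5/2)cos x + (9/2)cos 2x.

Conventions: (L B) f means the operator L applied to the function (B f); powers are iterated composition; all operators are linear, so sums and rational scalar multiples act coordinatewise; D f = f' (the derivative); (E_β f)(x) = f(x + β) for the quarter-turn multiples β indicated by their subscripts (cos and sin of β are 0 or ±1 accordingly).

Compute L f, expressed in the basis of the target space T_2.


g(x) = -18cos 2x + 9sin 2x

E_3pi/2 f = (5/2)sin x - (9/2)cos 2x
D f = -(5/2)sin x - 9sin 2x
(E_3pi/2 + D) f = -(9/2)cos 2x - 9sin 2x
D (E_3pi/2 + D) f = -18cos 2x + 9sin 2x


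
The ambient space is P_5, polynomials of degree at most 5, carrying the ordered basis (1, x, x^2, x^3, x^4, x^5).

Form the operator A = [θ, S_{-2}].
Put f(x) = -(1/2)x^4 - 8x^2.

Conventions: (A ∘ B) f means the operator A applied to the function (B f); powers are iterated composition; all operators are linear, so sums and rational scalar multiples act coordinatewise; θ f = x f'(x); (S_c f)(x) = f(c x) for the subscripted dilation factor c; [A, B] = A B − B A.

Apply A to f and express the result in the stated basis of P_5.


S_{-2} f = -8x^4 - 32x^2
θ S_{-2} f = -32x^4 - 64x^2
θ f = -2x^4 - 16x^2
S_{-2} θ f = -32x^4 - 64x^2
[θ, S_{-2}] f = 0

the image equals g(x) = 0


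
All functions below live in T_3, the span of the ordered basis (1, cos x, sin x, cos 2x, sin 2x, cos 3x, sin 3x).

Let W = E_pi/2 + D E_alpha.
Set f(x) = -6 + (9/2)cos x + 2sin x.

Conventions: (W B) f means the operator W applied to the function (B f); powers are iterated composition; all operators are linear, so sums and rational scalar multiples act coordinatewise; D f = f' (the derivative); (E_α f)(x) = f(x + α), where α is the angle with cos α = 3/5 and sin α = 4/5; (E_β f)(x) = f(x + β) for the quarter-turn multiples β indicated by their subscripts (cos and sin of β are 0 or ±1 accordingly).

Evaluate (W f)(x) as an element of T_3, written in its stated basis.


the result is g(x) = -6 - (2/5)cos x - (44/5)sin x

E_pi/2 f = -6 + 2cos x - (9/2)sin x
E_alpha f = -6 + (43/10)cos x - (12/5)sin x
D E_alpha f = -(12/5)cos x - (43/10)sin x
(E_pi/2 + D E_alpha) f = -6 - (2/5)cos x - (44/5)sin x


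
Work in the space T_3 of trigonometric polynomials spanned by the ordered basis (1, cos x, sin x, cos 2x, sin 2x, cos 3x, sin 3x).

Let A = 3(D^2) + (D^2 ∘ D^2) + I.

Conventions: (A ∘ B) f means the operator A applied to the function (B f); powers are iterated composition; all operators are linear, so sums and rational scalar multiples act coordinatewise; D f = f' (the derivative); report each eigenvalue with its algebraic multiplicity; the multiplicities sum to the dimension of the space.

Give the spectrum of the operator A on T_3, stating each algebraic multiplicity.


image of 1: 1
image of cos x: -cos x
image of sin x: -sin x
image of cos 2x: 5cos 2x
image of sin 2x: 5sin 2x
image of cos 3x: 55cos 3x
image of sin 3x: 55sin 3x
the matrix is diagonal; its diagonal is (1, -1, -1, 5, 5, 55, 55)
for a triangular matrix the eigenvalues are the diagonal entries, with algebraic multiplicity their repetition count

λ = -1 (multiplicity 2), λ = 1 (multiplicity 1), λ = 5 (multiplicity 2), λ = 55 (multiplicity 2)


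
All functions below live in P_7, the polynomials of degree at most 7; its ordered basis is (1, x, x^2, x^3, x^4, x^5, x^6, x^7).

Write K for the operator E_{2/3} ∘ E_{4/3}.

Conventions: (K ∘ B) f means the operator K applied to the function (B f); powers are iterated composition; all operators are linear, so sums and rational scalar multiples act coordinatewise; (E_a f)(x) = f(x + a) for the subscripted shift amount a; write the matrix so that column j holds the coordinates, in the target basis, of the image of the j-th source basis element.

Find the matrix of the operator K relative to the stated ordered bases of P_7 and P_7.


the matrix is [[1, 2, 4, 8, 16, 32, 64, 128]; [0, 1, 4, 12, 32, 80, 192, 448]; [0, 0, 1, 6, 24, 80, 240, 672]; [0, 0, 0, 1, 8, 40, 160, 560]; [0, 0, 0, 0, 1, 10, 60, 280]; [0, 0, 0, 0, 0, 1, 12, 84]; [0, 0, 0, 0, 0, 0, 1, 14]; [0, 0, 0, 0, 0, 0, 0, 1]] (rows listed top to bottom)

image of 1: 1
image of x: x + 2
image of x^2: x^2 + 4x + 4
image of x^3: x^3 + 6x^2 + 12x + 8
image of x^4: x^4 + 8x^3 + 24x^2 + 32x + 16
image of x^5: x^5 + 10x^4 + 40x^3 + 80x^2 + 80x + 32
image of x^6: x^6 + 12x^5 + 60x^4 + 160x^3 + 240x^2 + 192x + 64
image of x^7: x^7 + 14x^6 + 84x^5 + 280x^4 + 560x^3 + 672x^2 + 448x + 128
each image's coordinates form column j of the matrix


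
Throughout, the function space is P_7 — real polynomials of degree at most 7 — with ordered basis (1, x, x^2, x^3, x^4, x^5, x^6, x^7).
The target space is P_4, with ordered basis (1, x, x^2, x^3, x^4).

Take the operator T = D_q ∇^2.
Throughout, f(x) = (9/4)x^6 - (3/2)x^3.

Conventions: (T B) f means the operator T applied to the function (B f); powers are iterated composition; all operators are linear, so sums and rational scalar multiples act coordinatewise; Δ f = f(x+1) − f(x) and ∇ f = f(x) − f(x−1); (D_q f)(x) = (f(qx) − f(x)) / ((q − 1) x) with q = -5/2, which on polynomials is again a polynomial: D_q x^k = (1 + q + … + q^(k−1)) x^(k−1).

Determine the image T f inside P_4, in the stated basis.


∇ f = (27/2)x^5 - (135/4)x^4 + 45x^3 - (153/4)x^2 + 18x - 15/4
∇ ∇ f = (135/2)x^4 - 270x^3 + (945/2)x^2 - 414x + 297/2
D_q ∇^2 f = -(11745/16)x^3 - (2565/2)x^2 - (2835/4)x - 414

the result is g(x) = -(11745/16)x^3 - (2565/2)x^2 - (2835/4)x - 414


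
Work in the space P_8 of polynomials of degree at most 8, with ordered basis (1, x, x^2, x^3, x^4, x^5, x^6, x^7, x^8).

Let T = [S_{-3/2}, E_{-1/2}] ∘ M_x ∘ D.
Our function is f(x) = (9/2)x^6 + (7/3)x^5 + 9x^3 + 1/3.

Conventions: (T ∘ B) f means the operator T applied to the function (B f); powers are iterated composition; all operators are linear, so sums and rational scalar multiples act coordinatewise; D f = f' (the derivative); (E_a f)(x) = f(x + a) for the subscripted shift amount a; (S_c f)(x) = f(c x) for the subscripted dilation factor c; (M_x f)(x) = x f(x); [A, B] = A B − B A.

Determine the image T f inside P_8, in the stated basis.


the result is g(x) = (98415/64)x^5 - (258525/256)x^4 + (143325/128)x^3 - (617205/1024)x^2 + (128455/1024)x - 273805/12288

D f = 27x^5 + (35/3)x^4 + 27x^2
M_x D f = 27x^6 + (35/3)x^5 + 27x^3
E_{-1/2} M_x D f = 27x^6 - (208/3)x^5 + (865/12)x^4 - (34/3)x^3 - (1429/48)x^2 + (113/6)x - 637/192
S_{-3/2} E_{-1/2} M_x D f = (19683/64)x^6 + (1053/2)x^5 + (23355/64)x^4 + (153/4)x^3 - (4287/64)x^2 - (113/4)x - 637/192
S_{-3/2} M_x D f = (19683/64)x^6 - (2835/32)x^5 - (729/8)x^3
E_{-1/2} S_{-3/2} M_x D f = (19683/64)x^6 - (64719/64)x^5 + (351945/256)x^4 - (138429/128)x^3 + (548613/1024)x^2 - (157383/1024)x + 77679/4096
[S_{-3/2}, E_{-1/2}] M_x D f = (98415/64)x^5 - (258525/256)x^4 + (143325/128)x^3 - (617205/1024)x^2 + (128455/1024)x - 273805/12288


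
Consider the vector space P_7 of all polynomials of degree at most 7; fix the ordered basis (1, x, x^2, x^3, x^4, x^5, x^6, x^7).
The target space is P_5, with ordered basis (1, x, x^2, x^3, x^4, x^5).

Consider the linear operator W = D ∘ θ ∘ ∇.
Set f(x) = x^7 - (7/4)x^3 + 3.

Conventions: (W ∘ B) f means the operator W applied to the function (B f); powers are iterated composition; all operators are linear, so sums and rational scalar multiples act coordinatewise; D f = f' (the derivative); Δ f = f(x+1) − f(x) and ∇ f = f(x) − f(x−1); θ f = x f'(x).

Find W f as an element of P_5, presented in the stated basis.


the image equals g(x) = 252x^5 - 525x^4 + 560x^3 - 315x^2 + 63x - 7/4

∇ f = 7x^6 - 21x^5 + 35x^4 - 35x^3 + (63/4)x^2 - (7/4)x - 3/4
θ ∇ f = 42x^6 - 105x^5 + 140x^4 - 105x^3 + (63/2)x^2 - (7/4)x
D (θ ∘ ∇) f = 252x^5 - 525x^4 + 560x^3 - 315x^2 + 63x - 7/4


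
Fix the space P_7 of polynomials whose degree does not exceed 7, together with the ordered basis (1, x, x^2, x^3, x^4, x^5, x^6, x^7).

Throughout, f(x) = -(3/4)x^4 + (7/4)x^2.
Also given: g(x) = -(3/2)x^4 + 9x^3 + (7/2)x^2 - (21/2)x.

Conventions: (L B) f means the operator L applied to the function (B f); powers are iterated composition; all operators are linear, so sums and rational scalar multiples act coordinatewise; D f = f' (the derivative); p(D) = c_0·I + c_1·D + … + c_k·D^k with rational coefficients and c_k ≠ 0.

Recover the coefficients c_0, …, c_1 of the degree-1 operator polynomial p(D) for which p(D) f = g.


c_0 = 2, c_1 = -3

D^0 f = -(3/4)x^4 + (7/4)x^2
D^1 f = -3x^3 + (7/2)x
matching coefficients of g against c_0 f + c_1 Df + … from the top degree down determines the c_i
solution: c_0 = 2, c_1 = -3


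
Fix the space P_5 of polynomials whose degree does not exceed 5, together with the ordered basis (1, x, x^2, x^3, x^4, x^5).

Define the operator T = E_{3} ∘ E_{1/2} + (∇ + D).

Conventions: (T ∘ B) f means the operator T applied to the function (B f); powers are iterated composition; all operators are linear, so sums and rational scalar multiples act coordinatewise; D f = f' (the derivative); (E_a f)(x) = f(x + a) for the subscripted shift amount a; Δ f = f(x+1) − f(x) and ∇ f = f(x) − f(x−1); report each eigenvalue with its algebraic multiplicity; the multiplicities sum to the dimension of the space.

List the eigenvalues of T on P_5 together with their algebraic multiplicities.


image of 1: 1
image of x: x + 11/2
image of x^2: x^2 + 11x + 45/4
image of x^3: x^3 + (33/2)x^2 + (135/4)x + 351/8
image of x^4: x^4 + 22x^3 + (135/2)x^2 + (351/2)x + 2385/16
image of x^5: x^5 + (55/2)x^4 + (225/2)x^3 + (1755/4)x^2 + (11925/16)x + 16839/32
the matrix is upper triangular; its diagonal is (1, 1, 1, 1, 1, 1)
for a triangular matrix the eigenvalues are the diagonal entries, with algebraic multiplicity their repetition count

λ = 1 (multiplicity 6)


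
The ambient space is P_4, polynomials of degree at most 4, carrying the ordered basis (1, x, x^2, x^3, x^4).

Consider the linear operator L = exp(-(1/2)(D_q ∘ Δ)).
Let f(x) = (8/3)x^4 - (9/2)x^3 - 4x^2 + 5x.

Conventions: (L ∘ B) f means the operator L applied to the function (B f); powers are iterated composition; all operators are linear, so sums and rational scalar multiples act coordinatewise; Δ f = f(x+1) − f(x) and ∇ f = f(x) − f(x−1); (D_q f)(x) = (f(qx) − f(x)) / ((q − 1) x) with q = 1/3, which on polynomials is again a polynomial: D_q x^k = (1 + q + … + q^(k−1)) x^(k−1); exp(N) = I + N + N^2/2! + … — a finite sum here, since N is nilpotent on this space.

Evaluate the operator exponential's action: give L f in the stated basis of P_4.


order-1 term: -(208/27)x^2 - (5/3)x + 65/12
order-2 term: 104/27
the series for exp(-(1/2)(D_q ∘ Δ)) f terminates at order 2
exp(-(1/2)(D_q ∘ Δ)) f = (8/3)x^4 - (9/2)x^3 - (316/27)x^2 + (10/3)x + 1001/108

g(x) = (8/3)x^4 - (9/2)x^3 - (316/27)x^2 + (10/3)x + 1001/108


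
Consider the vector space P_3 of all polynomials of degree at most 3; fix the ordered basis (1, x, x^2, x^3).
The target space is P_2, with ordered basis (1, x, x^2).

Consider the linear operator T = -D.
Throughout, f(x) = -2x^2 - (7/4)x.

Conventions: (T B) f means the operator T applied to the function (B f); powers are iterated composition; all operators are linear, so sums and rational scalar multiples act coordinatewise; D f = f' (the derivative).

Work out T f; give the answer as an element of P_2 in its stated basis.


the result is g(x) = 4x + 7/4

D f = -4x - 7/4
(-D) f = 4x + 7/4


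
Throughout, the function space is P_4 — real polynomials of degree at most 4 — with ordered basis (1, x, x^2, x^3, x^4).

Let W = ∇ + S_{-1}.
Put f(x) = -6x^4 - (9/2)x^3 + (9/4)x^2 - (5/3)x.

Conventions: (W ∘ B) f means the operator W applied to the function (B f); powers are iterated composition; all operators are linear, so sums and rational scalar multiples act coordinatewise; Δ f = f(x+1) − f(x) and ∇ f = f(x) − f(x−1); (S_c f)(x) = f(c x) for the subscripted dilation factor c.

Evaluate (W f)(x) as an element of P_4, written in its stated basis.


∇ f = -24x^3 + (45/2)x^2 - 6x - 29/12
S_{-1} f = -6x^4 + (9/2)x^3 + (9/4)x^2 + (5/3)x
(∇ + S_{-1}) f = -6x^4 - (39/2)x^3 + (99/4)x^2 - (13/3)x - 29/12

the result is g(x) = -6x^4 - (39/2)x^3 + (99/4)x^2 - (13/3)x - 29/12


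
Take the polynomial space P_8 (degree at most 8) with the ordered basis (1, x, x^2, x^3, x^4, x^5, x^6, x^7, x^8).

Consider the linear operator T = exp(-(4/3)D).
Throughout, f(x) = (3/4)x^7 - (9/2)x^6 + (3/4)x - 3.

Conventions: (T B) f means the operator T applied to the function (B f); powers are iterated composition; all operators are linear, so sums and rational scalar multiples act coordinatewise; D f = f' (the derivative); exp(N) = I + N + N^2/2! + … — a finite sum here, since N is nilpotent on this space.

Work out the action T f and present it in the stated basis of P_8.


g(x) = (3/4)x^7 - (23/2)x^6 + 64x^5 - (1640/9)x^4 + (8000/27)x^3 - (7552/27)x^2 + (139993/972)x - 25444/729

order-1 term: -7x^6 + 36x^5 - 1
order-2 term: 28x^5 - 120x^4
order-3 term: -(560/9)x^4 + (640/3)x^3
order-4 term: (2240/27)x^3 - (640/3)x^2
order-5 term: -(1792/27)x^2 + (1024/9)x
order-6 term: (7168/243)x - 2048/81
order-7 term: -4096/729
the series for exp(-(4/3)D) f terminates at order 7
exp(-(4/3)D) f = (3/4)x^7 - (23/2)x^6 + 64x^5 - (1640/9)x^4 + (8000/27)x^3 - (7552/27)x^2 + (139993/972)x - 25444/729


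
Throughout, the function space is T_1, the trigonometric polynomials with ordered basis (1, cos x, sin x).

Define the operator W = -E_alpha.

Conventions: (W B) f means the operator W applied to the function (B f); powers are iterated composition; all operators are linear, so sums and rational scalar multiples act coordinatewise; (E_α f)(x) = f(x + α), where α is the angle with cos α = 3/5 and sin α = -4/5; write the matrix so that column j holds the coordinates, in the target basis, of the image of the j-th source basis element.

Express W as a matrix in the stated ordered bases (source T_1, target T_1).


image of 1: -1
image of cos x: -(3/5)cos x - (4/5)sin x
image of sin x: (4/5)cos x - (3/5)sin x
each image's coordinates form column j of the matrix

the matrix is [[-1, 0, 0]; [0, -3/5, 4/5]; [0, -4/5, -3/5]] (rows listed top to bottom)


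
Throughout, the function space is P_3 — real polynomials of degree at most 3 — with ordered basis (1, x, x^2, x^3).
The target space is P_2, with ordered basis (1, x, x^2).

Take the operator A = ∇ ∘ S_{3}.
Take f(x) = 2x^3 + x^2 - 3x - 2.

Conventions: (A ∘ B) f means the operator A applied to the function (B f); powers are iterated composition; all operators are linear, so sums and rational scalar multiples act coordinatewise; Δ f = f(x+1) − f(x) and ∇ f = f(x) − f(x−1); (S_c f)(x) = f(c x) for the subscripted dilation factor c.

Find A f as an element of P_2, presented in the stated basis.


g(x) = 162x^2 - 144x + 36

S_{3} f = 54x^3 + 9x^2 - 9x - 2
∇ S_{3} f = 162x^2 - 144x + 36


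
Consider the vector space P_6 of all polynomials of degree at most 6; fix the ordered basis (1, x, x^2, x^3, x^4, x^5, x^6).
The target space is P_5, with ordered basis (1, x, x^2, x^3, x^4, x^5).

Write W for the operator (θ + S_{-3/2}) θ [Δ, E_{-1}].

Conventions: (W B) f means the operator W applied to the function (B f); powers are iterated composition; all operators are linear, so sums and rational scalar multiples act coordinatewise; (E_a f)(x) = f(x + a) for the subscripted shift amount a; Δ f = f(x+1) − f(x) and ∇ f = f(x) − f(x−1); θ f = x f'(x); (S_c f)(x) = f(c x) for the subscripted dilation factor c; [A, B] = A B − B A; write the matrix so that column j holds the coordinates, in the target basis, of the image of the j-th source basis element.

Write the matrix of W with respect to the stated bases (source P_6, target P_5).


image of 1: 0
image of x: 0
image of x^2: 0
image of x^3: 0
image of x^4: 0
image of x^5: 0
image of x^6: 0
each image's coordinates form column j of the matrix

the matrix is [[0, 0, 0, 0, 0, 0, 0]; [0, 0, 0, 0, 0, 0, 0]; [0, 0, 0, 0, 0, 0, 0]; [0, 0, 0, 0, 0, 0, 0]; [0, 0, 0, 0, 0, 0, 0]; [0, 0, 0, 0, 0, 0, 0]] (rows listed top to bottom)


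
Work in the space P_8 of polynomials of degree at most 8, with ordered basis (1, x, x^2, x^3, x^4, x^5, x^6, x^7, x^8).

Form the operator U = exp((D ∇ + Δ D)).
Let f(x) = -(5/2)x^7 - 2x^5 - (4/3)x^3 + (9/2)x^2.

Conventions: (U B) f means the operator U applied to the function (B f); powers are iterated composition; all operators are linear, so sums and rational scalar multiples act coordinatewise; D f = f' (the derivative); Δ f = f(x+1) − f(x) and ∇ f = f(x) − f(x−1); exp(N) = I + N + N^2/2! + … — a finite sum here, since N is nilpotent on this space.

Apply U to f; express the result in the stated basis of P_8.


the result is g(x) = -(5/2)x^7 - 212x^5 - (14944/3)x^3 + (9/2)x^2 - 25986x + 18

order-1 term: -210x^5 - 780x^3 - 306x + 18
order-2 term: -4200x^3 - 8880x
order-3 term: -16800x
the series for exp((D ∇ + Δ D)) f terminates at order 3
exp((D ∇ + Δ D)) f = -(5/2)x^7 - 212x^5 - (14944/3)x^3 + (9/2)x^2 - 25986x + 18


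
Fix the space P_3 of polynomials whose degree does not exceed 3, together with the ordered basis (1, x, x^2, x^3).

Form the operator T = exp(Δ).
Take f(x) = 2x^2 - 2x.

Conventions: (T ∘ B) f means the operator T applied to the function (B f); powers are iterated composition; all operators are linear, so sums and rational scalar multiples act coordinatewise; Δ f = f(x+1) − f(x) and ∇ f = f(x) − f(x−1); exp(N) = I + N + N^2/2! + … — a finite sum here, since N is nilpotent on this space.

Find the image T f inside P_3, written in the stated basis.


g(x) = 2x^2 + 2x + 2

order-1 term: 4x
order-2 term: 2
the series for exp(Δ) f terminates at order 2
exp(Δ) f = 2x^2 + 2x + 2


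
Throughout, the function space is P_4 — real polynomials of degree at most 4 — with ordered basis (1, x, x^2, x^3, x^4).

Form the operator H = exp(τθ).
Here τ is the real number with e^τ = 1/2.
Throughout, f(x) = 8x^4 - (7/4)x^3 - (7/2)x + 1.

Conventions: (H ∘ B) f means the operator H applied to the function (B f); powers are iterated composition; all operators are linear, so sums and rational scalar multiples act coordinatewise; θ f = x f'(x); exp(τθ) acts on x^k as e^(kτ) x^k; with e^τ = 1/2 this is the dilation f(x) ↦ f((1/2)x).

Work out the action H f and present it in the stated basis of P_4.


exp(τθ) x^k = e^(kτ) x^k; with e^τ = 1/2 this sends x^k to (1/2)^k x^k
x ↦ 1/2 x
x^3 ↦ 1/8 x^3
x^4 ↦ 1/16 x^4
applying this coordinatewise to f: exp(τθ) f = (1/2)x^4 - (7/32)x^3 - (7/4)x + 1

the result is g(x) = (1/2)x^4 - (7/32)x^3 - (7/4)x + 1


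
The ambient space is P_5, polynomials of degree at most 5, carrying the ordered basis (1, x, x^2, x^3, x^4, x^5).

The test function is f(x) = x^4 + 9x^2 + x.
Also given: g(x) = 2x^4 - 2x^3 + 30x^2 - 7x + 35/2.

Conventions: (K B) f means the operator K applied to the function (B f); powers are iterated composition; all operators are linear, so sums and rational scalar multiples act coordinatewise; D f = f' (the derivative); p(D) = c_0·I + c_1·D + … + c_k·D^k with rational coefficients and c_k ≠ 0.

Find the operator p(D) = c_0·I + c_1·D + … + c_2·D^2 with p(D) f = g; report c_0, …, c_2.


c_0 = 2, c_1 = -1/2, c_2 = 1

D^0 f = x^4 + 9x^2 + x
D^1 f = 4x^3 + 18x + 1
D^2 f = 12x^2 + 18
matching coefficients of g against c_0 f + c_1 Df + … from the top degree down determines the c_i
solution: c_0 = 2, c_1 = -1/2, c_2 = 1


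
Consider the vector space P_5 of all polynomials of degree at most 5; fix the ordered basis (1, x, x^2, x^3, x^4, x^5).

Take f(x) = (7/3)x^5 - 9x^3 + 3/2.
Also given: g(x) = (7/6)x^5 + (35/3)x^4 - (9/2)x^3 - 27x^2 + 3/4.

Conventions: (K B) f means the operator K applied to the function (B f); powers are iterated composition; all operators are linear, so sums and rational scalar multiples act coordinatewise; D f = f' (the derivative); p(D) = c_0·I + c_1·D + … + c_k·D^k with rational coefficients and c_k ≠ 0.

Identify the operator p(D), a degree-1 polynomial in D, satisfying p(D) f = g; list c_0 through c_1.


D^0 f = (7/3)x^5 - 9x^3 + 3/2
D^1 f = (35/3)x^4 - 27x^2
matching coefficients of g against c_0 f + c_1 Df + … from the top degree down determines the c_i
solution: c_0 = 1/2, c_1 = 1

c_0 = 1/2, c_1 = 1


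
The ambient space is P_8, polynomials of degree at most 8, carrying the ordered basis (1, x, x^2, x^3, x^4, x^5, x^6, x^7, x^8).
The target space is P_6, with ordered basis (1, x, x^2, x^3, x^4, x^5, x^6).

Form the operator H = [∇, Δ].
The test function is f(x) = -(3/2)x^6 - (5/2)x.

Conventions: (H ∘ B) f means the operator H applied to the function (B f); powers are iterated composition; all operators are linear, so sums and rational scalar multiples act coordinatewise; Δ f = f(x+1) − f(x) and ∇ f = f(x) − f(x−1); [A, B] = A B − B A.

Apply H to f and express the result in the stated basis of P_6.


Δ f = -9x^5 - (45/2)x^4 - 30x^3 - (45/2)x^2 - 9x - 4
∇ Δ f = -45x^4 - 45x^2 - 3
∇ f = -9x^5 + (45/2)x^4 - 30x^3 + (45/2)x^2 - 9x - 1
Δ ∇ f = -45x^4 - 45x^2 - 3
[∇, Δ] f = 0

g(x) = 0


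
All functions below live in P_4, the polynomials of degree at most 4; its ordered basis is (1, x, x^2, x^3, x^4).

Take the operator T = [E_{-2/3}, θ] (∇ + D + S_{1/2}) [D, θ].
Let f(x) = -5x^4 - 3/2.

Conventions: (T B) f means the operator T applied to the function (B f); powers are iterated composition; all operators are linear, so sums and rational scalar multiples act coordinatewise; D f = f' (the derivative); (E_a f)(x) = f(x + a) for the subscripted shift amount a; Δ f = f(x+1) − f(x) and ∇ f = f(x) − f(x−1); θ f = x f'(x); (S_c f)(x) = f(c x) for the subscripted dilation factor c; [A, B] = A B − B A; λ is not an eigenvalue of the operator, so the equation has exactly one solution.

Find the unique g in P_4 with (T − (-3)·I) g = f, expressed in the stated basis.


write g with unknown coordinates in the stated basis and equate coefficients in (T − (-3)·I) g = f
solving from the highest basis element down gives g = -(5/3)x^4 - (5/9)x^2 - (460/27)x + 833/54
check: T g = (5/3)x^2 + (460/9)x - 430/9
so T g − (-3)·g = -5x^4 - 3/2 = f ✓

g(x) = -(5/3)x^4 - (5/9)x^2 - (460/27)x + 833/54


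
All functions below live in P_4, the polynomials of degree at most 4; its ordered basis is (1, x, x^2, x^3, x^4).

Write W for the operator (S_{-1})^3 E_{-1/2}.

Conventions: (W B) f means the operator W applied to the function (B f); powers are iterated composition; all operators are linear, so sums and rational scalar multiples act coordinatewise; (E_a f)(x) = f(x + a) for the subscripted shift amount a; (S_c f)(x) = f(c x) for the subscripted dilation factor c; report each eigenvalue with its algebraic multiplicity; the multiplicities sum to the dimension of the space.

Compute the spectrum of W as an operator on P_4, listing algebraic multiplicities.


image of 1: 1
image of x: -x - 1/2
image of x^2: x^2 + x + 1/4
image of x^3: -x^3 - (3/2)x^2 - (3/4)x - 1/8
image of x^4: x^4 + 2x^3 + (3/2)x^2 + (1/2)x + 1/16
the matrix is upper triangular; its diagonal is (1, -1, 1, -1, 1)
for a triangular matrix the eigenvalues are the diagonal entries, with algebraic multiplicity their repetition count

λ = -1 (multiplicity 2), λ = 1 (multiplicity 3)


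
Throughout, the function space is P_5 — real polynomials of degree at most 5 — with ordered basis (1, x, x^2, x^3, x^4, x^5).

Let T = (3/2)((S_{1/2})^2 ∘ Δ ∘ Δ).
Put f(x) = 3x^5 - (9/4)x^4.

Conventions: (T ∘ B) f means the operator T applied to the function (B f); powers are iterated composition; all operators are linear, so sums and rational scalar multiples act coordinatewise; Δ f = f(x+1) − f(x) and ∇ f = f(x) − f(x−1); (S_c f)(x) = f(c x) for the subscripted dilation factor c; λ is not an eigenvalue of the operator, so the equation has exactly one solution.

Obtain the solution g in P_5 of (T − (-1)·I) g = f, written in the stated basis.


write g with unknown coordinates in the stated basis and equate coefficients in (T − (-1)·I) g = f
solving from the highest basis element down gives g = 3x^5 - (9/4)x^4 - (45/32)x^3 - (459/32)x^2 - (7083/128)x - 513/16
check: T g = (45/32)x^3 + (459/32)x^2 + (7083/128)x + 513/16
so T g − (-1)·g = 3x^5 - (9/4)x^4 = f ✓

g(x) = 3x^5 - (9/4)x^4 - (45/32)x^3 - (459/32)x^2 - (7083/128)x - 513/16


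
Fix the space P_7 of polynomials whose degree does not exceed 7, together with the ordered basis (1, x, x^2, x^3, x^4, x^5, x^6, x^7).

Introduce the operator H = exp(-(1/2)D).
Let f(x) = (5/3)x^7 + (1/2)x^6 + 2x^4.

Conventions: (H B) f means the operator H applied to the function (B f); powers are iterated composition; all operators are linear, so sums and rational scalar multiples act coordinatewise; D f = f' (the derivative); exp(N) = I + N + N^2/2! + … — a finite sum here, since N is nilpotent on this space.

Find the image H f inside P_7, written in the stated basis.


the image equals g(x) = (5/3)x^7 - (16/3)x^6 + (29/4)x^5 - (41/12)x^4 - (77/48)x^3 + (19/8)x^2 - (175/192)x + 23/192

order-1 term: -(35/6)x^6 - (3/2)x^5 - 4x^3
order-2 term: (35/4)x^5 + (15/8)x^4 + 3x^2
order-3 term: -(175/24)x^4 - (5/4)x^3 - x
order-4 term: (175/48)x^3 + (15/32)x^2 + 1/8
order-5 term: -(35/32)x^2 - (3/32)x
order-6 term: (35/192)x + 1/128
order-7 term: -5/384
the series for exp(-(1/2)D) f terminates at order 7
exp(-(1/2)D) f = (5/3)x^7 - (16/3)x^6 + (29/4)x^5 - (41/12)x^4 - (77/48)x^3 + (19/8)x^2 - (175/192)x + 23/192


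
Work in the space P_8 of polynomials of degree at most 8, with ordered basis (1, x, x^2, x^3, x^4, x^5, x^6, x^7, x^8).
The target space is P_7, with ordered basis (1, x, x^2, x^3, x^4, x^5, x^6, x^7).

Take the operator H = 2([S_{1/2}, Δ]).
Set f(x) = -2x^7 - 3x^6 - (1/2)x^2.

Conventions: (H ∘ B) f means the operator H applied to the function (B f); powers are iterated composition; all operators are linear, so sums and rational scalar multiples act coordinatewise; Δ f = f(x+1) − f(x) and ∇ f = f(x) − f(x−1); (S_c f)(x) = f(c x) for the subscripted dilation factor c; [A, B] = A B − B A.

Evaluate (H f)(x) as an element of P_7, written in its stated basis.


Δ f = -14x^6 - 60x^5 - 115x^4 - 130x^3 - 87x^2 - 33x - 11/2
S_{1/2} Δ f = -(7/32)x^6 - (15/8)x^5 - (115/16)x^4 - (65/4)x^3 - (87/4)x^2 - (33/2)x - 11/2
S_{1/2} f = -(1/64)x^7 - (3/64)x^6 - (1/8)x^2
Δ S_{1/2} f = -(7/64)x^6 - (39/64)x^5 - (5/4)x^4 - (95/64)x^3 - (33/32)x^2 - (41/64)x - 3/16
[S_{1/2}, Δ] f = -(7/64)x^6 - (81/64)x^5 - (95/16)x^4 - (945/64)x^3 - (663/32)x^2 - (1015/64)x - 85/16
(2([S_{1/2}, Δ])) f = -(7/32)x^6 - (81/32)x^5 - (95/8)x^4 - (945/32)x^3 - (663/16)x^2 - (1015/32)x - 85/8

the result is g(x) = -(7/32)x^6 - (81/32)x^5 - (95/8)x^4 - (945/32)x^3 - (663/16)x^2 - (1015/32)x - 85/8


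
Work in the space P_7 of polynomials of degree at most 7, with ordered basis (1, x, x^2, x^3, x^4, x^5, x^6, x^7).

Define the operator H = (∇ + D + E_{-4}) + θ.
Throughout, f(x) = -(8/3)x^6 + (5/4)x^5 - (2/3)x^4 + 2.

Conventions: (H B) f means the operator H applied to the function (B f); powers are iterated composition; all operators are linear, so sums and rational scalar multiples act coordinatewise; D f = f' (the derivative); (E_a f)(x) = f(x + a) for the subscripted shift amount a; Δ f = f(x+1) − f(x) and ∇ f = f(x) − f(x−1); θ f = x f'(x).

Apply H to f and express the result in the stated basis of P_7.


∇ f = -16x^5 + (185/4)x^4 - (137/2)x^3 + (113/2)x^2 - (299/12)x + 55/12
D f = -16x^5 + (25/4)x^4 - (8/3)x^3
E_{-4} f = -(8/3)x^6 + (261/4)x^5 - (1997/3)x^4 + 3624x^3 - 11104x^2 + (54464/3)x - 37114/3
(∇ + D + E_{-4}) f = -(8/3)x^6 + (133/4)x^5 - (3679/6)x^4 + (21317/6)x^3 - (22095/2)x^2 + (72519/4)x - 49467/4
θ f = -16x^6 + (25/4)x^5 - (8/3)x^4
((∇ + D + E_{-4}) + θ) f = -(56/3)x^6 + (79/2)x^5 - (3695/6)x^4 + (21317/6)x^3 - (22095/2)x^2 + (72519/4)x - 49467/4

g(x) = -(56/3)x^6 + (79/2)x^5 - (3695/6)x^4 + (21317/6)x^3 - (22095/2)x^2 + (72519/4)x - 49467/4


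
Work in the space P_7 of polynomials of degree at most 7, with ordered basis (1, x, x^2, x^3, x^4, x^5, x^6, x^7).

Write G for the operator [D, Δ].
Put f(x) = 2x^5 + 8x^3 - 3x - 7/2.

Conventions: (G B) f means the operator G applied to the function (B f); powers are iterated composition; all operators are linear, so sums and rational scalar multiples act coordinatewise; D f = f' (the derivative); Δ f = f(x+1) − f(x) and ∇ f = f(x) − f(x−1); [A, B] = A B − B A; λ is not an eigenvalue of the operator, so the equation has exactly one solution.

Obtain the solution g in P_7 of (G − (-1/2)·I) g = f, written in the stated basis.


the image equals g(x) = 4x^5 + 16x^3 - 6x - 7

write g with unknown coordinates in the stated basis and equate coefficients in (G − (-1/2)·I) g = f
solving from the highest basis element down gives g = 4x^5 + 16x^3 - 6x - 7
check: G g = 0
so G g − (-1/2)·g = 2x^5 + 8x^3 - 3x - 7/2 = f ✓


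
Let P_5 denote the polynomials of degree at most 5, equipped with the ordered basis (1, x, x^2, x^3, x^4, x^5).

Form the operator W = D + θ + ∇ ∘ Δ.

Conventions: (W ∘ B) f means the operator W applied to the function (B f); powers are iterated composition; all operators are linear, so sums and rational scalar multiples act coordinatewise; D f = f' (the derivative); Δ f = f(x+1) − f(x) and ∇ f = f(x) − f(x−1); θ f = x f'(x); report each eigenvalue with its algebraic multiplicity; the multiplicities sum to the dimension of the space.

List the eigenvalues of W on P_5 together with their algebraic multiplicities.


λ = 0 (multiplicity 1), λ = 1 (multiplicity 1), λ = 2 (multiplicity 1), λ = 3 (multiplicity 1), λ = 4 (multiplicity 1), λ = 5 (multiplicity 1)

image of 1: 0
image of x: x + 1
image of x^2: 2x^2 + 2x + 2
image of x^3: 3x^3 + 3x^2 + 6x
image of x^4: 4x^4 + 4x^3 + 12x^2 + 2
image of x^5: 5x^5 + 5x^4 + 20x^3 + 10x
the matrix is upper triangular; its diagonal is (0, 1, 2, 3, 4, 5)
for a triangular matrix the eigenvalues are the diagonal entries, with algebraic multiplicity their repetition count
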